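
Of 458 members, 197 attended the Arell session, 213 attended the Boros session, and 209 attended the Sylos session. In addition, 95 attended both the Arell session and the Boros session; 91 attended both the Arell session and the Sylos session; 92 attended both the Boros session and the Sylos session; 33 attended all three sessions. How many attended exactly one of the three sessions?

|exactly one| = 197 + 213 + 209 − 2·95 − 2·91 − 2·92 + 3·33 = 162

162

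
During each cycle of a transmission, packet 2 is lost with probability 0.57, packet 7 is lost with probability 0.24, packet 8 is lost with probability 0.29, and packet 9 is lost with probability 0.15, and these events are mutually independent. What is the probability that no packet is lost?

0.1972238

P(none) = (1 − 0.57) × (1 − 0.24) × (1 − 0.29) × (1 − 0.15) = 0.43 × 0.76 × 0.71 × 0.85 = 0.1972238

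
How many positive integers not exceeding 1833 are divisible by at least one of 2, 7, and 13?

Apply inclusion-exclusion:
⌊1833/2⌋ + ⌊1833/7⌋ + ⌊1833/13⌋ − ⌊1833/14⌋ − ⌊1833/26⌋ − ⌊1833/91⌋ + ⌊1833/182⌋ = 916 + 261 + 141 − 130 − 70 − 20 + 10 = 1108

1108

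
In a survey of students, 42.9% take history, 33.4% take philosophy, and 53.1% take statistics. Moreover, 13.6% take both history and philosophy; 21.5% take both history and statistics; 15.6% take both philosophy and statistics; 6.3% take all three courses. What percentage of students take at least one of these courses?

85.0%

P(union) = 42.9 + 33.4 + 53.1 − 13.6 − 21.5 − 15.6 + 6.3 = 85.0%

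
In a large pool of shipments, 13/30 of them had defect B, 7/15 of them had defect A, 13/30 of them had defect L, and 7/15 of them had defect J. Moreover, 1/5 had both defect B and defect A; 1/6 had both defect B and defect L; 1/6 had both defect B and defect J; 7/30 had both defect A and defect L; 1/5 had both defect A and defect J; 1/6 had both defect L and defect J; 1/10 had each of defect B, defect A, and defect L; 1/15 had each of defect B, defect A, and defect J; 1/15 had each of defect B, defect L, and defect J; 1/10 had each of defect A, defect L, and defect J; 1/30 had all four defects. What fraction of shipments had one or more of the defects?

29/30

By inclusion–exclusion:
P(≥1) = 13/30 + 7/15 + 13/30 + 7/15 − 1/5 − 1/6 − 1/6 − 7/30 − 1/5 − 1/6 + 1/10 + 1/15 + 1/15 + 1/10 − 1/30 = 29/30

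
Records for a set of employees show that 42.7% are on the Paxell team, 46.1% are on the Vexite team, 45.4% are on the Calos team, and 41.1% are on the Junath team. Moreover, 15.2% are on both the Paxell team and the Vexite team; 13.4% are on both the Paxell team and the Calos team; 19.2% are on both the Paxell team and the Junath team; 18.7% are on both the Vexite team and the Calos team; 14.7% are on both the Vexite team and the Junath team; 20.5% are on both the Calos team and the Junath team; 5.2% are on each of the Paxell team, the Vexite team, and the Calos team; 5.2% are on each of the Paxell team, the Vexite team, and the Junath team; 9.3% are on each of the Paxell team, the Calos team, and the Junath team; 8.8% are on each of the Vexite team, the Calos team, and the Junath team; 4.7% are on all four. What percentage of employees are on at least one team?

97.4%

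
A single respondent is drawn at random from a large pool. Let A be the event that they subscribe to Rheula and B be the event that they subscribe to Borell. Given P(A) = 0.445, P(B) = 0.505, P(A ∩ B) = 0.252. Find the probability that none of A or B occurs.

P(A ∪ B) = 0.445 + 0.505 − 0.252 = 0.698
P(none) = 1 − 0.698 = 0.302

0.302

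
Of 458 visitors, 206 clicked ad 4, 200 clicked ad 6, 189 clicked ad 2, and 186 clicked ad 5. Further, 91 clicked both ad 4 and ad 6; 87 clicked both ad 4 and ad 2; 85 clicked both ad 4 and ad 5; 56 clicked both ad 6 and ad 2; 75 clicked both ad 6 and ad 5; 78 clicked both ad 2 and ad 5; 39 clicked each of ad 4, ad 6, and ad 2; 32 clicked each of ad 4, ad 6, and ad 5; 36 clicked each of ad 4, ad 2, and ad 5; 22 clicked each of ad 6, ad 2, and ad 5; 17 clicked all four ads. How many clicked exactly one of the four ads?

156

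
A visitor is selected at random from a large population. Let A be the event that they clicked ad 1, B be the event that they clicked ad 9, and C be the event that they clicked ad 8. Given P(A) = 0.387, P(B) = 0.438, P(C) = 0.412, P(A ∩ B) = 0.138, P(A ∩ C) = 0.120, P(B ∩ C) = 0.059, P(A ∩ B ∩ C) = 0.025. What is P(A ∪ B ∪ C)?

0.945

Using inclusion–exclusion:
P(A ∪ B ∪ C) = 0.387 + 0.438 + 0.412 − 0.138 − 0.120 − 0.059 + 0.025 = 0.945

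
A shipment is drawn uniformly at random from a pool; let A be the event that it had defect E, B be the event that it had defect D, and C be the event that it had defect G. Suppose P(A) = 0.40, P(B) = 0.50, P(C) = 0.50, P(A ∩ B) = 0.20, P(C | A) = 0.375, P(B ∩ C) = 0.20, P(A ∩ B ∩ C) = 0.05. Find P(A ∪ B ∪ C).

0.90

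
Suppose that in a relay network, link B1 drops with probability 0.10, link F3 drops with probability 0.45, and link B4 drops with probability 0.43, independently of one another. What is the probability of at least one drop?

0.71785

P(none) = (1 − 0.10) × (1 − 0.45) × (1 − 0.43) = 0.90 × 0.55 × 0.57 = 0.28215
P(at least one) = 1 − 0.28215 = 0.71785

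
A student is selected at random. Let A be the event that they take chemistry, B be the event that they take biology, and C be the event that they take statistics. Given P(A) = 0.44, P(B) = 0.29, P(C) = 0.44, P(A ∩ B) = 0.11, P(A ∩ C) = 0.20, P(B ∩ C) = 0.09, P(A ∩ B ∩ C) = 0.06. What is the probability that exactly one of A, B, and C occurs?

Using the inclusion–exclusion count for exactly one event:
P(exactly one) = 0.44 + 0.29 + 0.44 − 2·0.11 − 2·0.20 − 2·0.09 + 3·0.06 = 0.55

0.55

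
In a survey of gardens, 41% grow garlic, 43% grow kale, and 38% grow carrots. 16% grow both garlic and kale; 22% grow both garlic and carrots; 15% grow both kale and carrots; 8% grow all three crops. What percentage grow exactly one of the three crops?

Using the inclusion–exclusion count for exactly one event:
P(exactly one) = 41 + 43 + 38 − 2·16 − 2·22 − 2·15 + 3·8 = 40%

40%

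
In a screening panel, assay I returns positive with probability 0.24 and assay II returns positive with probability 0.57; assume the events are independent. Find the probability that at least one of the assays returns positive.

0.6732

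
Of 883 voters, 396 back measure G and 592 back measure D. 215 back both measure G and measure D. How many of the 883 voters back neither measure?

110

By inclusion-exclusion,
|at least one| = 396 + 592 − 215 = 773
None: 883 − 773 = 110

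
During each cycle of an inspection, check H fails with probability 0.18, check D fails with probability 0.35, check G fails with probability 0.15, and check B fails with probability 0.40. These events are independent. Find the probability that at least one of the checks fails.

0.72817

P(none) = (1 − 0.18) × (1 − 0.35) × (1 − 0.15) × (1 − 0.40) = 0.82 × 0.65 × 0.85 × 0.60 = 0.27183
P(at least one) = 1 − 0.27183 = 0.72817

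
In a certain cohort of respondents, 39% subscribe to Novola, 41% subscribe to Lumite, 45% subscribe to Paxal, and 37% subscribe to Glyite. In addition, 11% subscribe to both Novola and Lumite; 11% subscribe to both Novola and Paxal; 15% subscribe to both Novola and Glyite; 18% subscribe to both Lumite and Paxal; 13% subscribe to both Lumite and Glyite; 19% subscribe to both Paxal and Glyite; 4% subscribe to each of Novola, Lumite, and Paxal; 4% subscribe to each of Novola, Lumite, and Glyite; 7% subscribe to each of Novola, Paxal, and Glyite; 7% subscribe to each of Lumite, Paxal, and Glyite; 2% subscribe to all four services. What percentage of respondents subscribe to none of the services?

Inclusion–exclusion gives
P(union) = 39 + 41 + 45 + 37 − 11 − 11 − 15 − 18 − 13 − 19 + 4 + 4 + 7 + 7 − 2 = 95%
P(none) = 100% − 95% = 5%

5%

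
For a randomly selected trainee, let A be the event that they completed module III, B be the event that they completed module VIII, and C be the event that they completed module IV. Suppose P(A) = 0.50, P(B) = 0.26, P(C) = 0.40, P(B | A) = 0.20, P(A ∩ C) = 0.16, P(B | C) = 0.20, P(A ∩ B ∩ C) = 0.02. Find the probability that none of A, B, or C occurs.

P(A ∩ B) = P(A)·P(B|A) = 0.50 × 0.20 = 0.10
P(B ∩ C) = P(C)·P(B|C) = 0.40 × 0.20 = 0.08
P(A ∪ B ∪ C) = 0.50 + 0.26 + 0.40 − 0.10 − 0.16 − 0.08 + 0.02 = 0.84
P(none) = 1 − 0.84 = 0.16

0.16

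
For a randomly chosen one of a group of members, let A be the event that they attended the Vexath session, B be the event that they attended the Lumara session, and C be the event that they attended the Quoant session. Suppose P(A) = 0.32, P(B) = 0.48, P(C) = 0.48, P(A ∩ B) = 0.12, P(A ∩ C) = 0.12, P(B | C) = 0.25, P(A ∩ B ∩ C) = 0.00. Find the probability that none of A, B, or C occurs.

0.08

P(B ∩ C) = P(C)·P(B|C) = 0.48 × 0.25 = 0.12
P(A ∪ B ∪ C) = 0.32 + 0.48 + 0.48 − 0.12 − 0.12 − 0.12 + 0.00 = 0.92
P(none) = 1 − 0.92 = 0.08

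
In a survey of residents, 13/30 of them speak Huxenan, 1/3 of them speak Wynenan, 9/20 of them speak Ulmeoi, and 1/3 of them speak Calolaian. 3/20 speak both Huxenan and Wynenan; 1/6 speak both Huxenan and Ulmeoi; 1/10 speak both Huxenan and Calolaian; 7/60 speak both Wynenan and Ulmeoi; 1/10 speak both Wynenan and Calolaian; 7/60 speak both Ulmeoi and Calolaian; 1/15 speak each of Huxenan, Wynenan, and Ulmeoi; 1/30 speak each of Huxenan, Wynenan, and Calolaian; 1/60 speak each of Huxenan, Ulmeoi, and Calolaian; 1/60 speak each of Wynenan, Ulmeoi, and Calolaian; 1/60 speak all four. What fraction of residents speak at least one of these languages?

11/12

P(union) = 13/30 + 1/3 + 9/20 + 1/3 − 3/20 − 1/6 − 1/10 − 7/60 − 1/10 − 7/60 + 1/15 + 1/30 + 1/60 + 1/60 − 1/60 = 11/12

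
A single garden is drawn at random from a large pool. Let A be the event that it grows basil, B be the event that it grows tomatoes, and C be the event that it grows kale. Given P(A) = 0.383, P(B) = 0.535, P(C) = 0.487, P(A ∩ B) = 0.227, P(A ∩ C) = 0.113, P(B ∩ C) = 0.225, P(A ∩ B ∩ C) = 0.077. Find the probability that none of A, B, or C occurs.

P(A ∪ B ∪ C) = 0.383 + 0.535 + 0.487 − 0.227 − 0.113 − 0.225 + 0.077 = 0.917
P(none) = 1 − 0.917 = 0.083

0.083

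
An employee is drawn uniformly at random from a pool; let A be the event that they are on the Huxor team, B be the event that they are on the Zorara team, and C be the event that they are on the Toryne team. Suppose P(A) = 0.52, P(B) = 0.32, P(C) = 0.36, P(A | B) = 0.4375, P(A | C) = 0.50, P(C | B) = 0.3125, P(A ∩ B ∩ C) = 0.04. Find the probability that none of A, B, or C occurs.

P(A ∩ B) = P(B)·P(A|B) = 0.32 × 0.4375 = 0.14
P(A ∩ C) = P(C)·P(A|C) = 0.36 × 0.50 = 0.18
P(B ∩ C) = P(B)·P(C|B) = 0.32 × 0.3125 = 0.10
Inclusion–exclusion gives
P(A ∪ B ∪ C) = 0.52 + 0.32 + 0.36 − 0.14 − 0.18 − 0.10 + 0.04 = 0.82
P(none) = 1 − 0.82 = 0.18

0.18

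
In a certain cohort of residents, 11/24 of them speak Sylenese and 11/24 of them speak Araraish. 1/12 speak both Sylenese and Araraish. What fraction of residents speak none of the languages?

1/6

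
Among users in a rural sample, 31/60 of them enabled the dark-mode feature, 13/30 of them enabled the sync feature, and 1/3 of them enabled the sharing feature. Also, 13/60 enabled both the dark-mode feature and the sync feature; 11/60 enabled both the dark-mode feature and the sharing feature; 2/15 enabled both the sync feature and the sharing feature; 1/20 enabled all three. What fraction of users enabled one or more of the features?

By inclusion-exclusion,
P(≥1) = 31/60 + 13/30 + 1/3 − 13/60 − 11/60 − 2/15 + 1/20 = 4/5

4/5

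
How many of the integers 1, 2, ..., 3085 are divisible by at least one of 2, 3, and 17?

2117

floor(3085/2) + floor(3085/3) + floor(3085/17) − floor(3085/6) − floor(3085/34) − floor(3085/51) + floor(3085/102) = 1542 + 1028 + 181 − 514 − 90 − 60 + 30 = 2117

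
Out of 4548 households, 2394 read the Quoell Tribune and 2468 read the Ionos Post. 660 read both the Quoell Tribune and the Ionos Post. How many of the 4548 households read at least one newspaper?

|union| = 2394 + 2468 − 660 = 4202

4202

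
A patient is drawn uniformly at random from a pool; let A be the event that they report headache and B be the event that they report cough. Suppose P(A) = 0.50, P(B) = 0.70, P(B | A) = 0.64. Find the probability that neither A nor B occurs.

0.12

P(A ∩ B) = P(A)·P(B|A) = 0.50 × 0.64 = 0.32
P(A ∪ B) = 0.50 + 0.70 − 0.32 = 0.88
P(none) = 1 − 0.88 = 0.12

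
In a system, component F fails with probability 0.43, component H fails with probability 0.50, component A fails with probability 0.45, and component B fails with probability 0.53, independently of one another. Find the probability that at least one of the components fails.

0.9263275

P(none) = (1 − 0.43) × (1 − 0.50) × (1 − 0.45) × (1 − 0.53) = 0.57 × 0.50 × 0.55 × 0.47 = 0.0736725
P(at least one) = 1 − 0.0736725 = 0.9263275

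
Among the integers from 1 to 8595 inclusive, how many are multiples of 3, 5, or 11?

4428

floor(8595/3) + floor(8595/5) + floor(8595/11) − floor(8595/15) − floor(8595/33) − floor(8595/55) + floor(8595/165) = 2865 + 1719 + 781 − 573 − 260 − 156 + 52 = 4428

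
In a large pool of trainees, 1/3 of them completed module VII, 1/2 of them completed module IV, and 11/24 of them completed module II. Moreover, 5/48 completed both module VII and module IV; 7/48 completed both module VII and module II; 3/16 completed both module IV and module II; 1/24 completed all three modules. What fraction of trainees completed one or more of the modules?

Inclusion–exclusion gives
P(at least one) = 1/3 + 1/2 + 11/24 − 5/48 − 7/48 − 3/16 + 1/24 = 43/48

43/48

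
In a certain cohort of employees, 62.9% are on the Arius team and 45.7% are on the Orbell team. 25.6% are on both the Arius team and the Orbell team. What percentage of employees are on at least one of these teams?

By inclusion–exclusion:
P(at least one) = 62.9 + 45.7 − 25.6 = 83.0%

83.0%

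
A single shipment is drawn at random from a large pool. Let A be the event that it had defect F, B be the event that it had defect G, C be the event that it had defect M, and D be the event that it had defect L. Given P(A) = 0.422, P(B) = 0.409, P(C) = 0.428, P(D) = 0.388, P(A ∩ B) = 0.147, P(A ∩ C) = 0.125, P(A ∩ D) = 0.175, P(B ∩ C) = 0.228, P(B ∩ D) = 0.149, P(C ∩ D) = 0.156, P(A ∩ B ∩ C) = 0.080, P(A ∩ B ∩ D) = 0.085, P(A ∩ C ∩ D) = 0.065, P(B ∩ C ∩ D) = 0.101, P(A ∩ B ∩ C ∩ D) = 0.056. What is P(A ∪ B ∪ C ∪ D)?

By inclusion–exclusion:
P(A ∪ B ∪ C ∪ D) = 0.422 + 0.409 + 0.428 + 0.388 − 0.147 − 0.125 − 0.175 − 0.228 − 0.149 − 0.156 + 0.080 + 0.085 + 0.065 + 0.101 − 0.056 = 0.942

0.942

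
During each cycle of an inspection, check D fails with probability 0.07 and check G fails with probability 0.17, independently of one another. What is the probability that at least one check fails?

0.2281

P(none) = (1 − 0.07) × (1 − 0.17) = 0.93 × 0.83 = 0.7719
P(at least one) = 1 − 0.7719 = 0.2281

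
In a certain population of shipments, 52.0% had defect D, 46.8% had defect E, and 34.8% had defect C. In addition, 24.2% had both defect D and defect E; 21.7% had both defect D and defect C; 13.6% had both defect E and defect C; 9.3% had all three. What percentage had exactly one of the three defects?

Using the inclusion–exclusion count for exactly one event:
P(exactly one) = 52.0 + 46.8 + 34.8 − 2·24.2 − 2·21.7 − 2·13.6 + 3·9.3 = 42.5%

42.5%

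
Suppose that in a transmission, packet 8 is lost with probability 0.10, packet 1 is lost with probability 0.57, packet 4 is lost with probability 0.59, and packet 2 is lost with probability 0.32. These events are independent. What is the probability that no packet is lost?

0.1078956

Since the events are independent, P(none) is the product of the individual non-occurrence probabilities.
P(none) = (1 − 0.10) × (1 − 0.57) × (1 − 0.59) × (1 − 0.32) = 0.90 × 0.43 × 0.41 × 0.68 = 0.1078956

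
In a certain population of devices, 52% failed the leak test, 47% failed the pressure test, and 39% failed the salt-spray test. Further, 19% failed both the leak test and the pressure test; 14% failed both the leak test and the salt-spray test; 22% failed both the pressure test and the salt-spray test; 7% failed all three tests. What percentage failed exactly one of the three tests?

P(exactly one) = 52 + 47 + 39 − 2·19 − 2·14 − 2·22 + 3·7 = 49%

49%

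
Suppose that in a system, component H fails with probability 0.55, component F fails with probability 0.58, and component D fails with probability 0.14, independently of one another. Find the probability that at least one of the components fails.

P(none) = (1 − 0.55) × (1 − 0.58) × (1 − 0.14) = 0.45 × 0.42 × 0.86 = 0.16254
P(at least one) = 1 − 0.16254 = 0.83746

0.83746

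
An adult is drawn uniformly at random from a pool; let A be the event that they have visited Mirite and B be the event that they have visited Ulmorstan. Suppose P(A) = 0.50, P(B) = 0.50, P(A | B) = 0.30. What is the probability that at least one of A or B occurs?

P(A ∩ B) = P(B)·P(A|B) = 0.50 × 0.30 = 0.15
P(A ∪ B) = 0.50 + 0.50 − 0.15 = 0.85

0.85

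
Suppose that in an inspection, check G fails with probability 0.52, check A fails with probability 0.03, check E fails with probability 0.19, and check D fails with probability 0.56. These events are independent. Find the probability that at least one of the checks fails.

Independence gives P(none) = ∏(1 − pᵢ).
P(none) = (1 − 0.52) × (1 − 0.03) × (1 − 0.19) × (1 − 0.56) = 0.48 × 0.97 × 0.81 × 0.44 = 0.16593984
P(at least one) = 1 − 0.16593984 = 0.83406016

0.83406016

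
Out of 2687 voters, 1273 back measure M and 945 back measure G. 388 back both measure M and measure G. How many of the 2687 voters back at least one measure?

1830

Apply inclusion-exclusion:
|union| = 1273 + 945 − 388 = 1830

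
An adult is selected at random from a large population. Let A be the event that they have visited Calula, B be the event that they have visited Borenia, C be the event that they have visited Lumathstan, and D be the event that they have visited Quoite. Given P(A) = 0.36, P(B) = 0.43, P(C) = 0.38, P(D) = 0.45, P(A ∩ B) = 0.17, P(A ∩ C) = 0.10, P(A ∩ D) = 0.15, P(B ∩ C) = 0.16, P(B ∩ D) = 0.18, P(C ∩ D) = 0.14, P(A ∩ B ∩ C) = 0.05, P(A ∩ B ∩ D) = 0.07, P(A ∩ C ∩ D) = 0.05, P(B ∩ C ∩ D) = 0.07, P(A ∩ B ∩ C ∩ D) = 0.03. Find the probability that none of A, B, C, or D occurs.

0.07

P(A ∪ B ∪ C ∪ D) = 0.36 + 0.43 + 0.38 + 0.45 − 0.17 − 0.10 − 0.15 − 0.16 − 0.18 − 0.14 + 0.05 + 0.07 + 0.05 + 0.07 − 0.03 = 0.93
P(none) = 1 − 0.93 = 0.07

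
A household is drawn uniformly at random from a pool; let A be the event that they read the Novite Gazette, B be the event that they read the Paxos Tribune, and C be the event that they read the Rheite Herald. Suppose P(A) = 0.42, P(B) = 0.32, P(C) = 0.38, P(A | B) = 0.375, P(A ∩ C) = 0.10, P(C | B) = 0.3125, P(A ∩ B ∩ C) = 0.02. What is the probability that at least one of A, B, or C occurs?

P(A ∩ B) = P(B)·P(A|B) = 0.32 × 0.375 = 0.12
P(B ∩ C) = P(B)·P(C|B) = 0.32 × 0.3125 = 0.10
P(A ∪ B ∪ C) = 0.42 + 0.32 + 0.38 − 0.12 − 0.10 − 0.10 + 0.02 = 0.82

0.82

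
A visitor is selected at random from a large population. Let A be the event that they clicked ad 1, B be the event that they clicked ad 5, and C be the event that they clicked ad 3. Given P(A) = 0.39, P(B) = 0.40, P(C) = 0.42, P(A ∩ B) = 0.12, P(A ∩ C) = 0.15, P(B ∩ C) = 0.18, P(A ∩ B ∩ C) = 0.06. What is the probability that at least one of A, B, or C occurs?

0.82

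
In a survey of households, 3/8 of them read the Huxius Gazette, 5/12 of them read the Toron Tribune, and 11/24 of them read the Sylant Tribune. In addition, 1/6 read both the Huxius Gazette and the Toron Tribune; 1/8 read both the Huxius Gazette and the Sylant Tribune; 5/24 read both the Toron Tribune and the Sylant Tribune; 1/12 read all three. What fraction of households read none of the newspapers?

Apply inclusion-exclusion:
P(union) = 3/8 + 5/12 + 11/24 − 1/6 − 1/8 − 5/24 + 1/12 = 5/6
P(none) = 1 − 5/6 = 1/6

1/6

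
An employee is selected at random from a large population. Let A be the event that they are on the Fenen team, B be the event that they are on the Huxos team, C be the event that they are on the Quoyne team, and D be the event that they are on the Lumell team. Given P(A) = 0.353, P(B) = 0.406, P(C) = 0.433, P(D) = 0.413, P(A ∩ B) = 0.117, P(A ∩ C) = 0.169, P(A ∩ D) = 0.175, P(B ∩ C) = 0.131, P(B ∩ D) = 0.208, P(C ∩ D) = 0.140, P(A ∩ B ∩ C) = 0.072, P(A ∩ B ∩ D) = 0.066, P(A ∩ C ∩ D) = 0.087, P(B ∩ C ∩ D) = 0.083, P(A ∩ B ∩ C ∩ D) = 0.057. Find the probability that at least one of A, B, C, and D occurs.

Inclusion–exclusion gives
P(A ∪ B ∪ C ∪ D) = 0.353 + 0.406 + 0.433 + 0.413 − 0.117 − 0.169 − 0.175 − 0.131 − 0.208 − 0.140 + 0.072 + 0.066 + 0.087 + 0.083 − 0.057 = 0.916

0.916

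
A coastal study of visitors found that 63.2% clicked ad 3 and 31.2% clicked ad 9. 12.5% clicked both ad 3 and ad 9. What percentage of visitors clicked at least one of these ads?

P(union) = 63.2 + 31.2 − 12.5 = 81.9%

81.9%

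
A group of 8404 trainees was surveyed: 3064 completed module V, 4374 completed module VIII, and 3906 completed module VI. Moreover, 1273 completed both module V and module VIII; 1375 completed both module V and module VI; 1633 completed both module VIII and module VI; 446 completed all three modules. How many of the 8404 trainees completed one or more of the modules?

7509

|at least one| = 3064 + 4374 + 3906 − 1273 − 1375 − 1633 + 446 = 7509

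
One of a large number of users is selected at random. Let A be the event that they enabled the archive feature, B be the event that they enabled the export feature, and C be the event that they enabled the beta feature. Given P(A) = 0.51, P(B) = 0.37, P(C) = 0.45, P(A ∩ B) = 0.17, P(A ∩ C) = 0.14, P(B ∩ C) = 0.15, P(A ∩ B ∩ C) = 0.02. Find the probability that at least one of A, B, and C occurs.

P(A ∪ B ∪ C) = 0.51 + 0.37 + 0.45 − 0.17 − 0.14 − 0.15 + 0.02 = 0.89

0.89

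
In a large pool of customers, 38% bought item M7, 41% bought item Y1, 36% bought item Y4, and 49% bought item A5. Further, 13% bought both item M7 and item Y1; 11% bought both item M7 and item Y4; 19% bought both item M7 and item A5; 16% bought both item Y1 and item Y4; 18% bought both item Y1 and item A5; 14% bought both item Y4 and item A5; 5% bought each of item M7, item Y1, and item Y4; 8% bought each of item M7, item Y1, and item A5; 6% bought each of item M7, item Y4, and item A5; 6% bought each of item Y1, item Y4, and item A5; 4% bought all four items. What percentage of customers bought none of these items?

6%

Using inclusion–exclusion:
P(≥1) = 38 + 41 + 36 + 49 − 13 − 11 − 19 − 16 − 18 − 14 + 5 + 8 + 6 + 6 − 4 = 94%
P(none) = 100% − 94% = 6%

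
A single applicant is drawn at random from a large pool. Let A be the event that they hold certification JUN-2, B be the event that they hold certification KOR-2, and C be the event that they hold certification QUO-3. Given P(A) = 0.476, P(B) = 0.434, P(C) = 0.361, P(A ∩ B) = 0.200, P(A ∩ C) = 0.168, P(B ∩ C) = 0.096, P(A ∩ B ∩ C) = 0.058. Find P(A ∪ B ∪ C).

0.865

Using inclusion–exclusion:
P(A ∪ B ∪ C) = 0.476 + 0.434 + 0.361 − 0.200 − 0.168 − 0.096 + 0.058 = 0.865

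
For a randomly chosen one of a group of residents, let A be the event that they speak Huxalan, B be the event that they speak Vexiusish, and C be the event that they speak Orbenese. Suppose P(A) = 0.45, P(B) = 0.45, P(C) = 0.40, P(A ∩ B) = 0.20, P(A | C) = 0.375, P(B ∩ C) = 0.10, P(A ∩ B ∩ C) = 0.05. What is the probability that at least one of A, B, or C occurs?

P(A ∩ C) = P(C)·P(A|C) = 0.40 × 0.375 = 0.15
Inclusion–exclusion gives
P(A ∪ B ∪ C) = 0.45 + 0.45 + 0.40 − 0.20 − 0.15 − 0.10 + 0.05 = 0.90

0.90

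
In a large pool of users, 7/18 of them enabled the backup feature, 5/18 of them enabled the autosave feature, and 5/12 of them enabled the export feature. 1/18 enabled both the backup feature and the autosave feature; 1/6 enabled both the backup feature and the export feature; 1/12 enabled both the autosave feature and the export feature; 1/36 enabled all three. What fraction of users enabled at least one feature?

29/36

P(union) = 7/18 + 5/18 + 5/12 − 1/18 − 1/6 − 1/12 + 1/36 = 29/36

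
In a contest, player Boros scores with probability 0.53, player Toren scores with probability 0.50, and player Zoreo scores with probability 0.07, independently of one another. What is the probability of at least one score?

Since the events are independent, P(none) is the product of the individual non-occurrence probabilities.
P(none) = (1 − 0.53) × (1 − 0.50) × (1 − 0.07) = 0.47 × 0.50 × 0.93 = 0.21855
P(at least one) = 1 − 0.21855 = 0.78145

0.78145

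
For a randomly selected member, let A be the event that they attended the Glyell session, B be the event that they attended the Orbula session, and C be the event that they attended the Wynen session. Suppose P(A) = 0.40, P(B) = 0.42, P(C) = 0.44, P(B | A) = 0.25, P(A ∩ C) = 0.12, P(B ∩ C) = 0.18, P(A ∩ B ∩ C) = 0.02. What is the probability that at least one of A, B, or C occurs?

0.88

P(A ∩ B) = P(A)·P(B|A) = 0.40 × 0.25 = 0.10
P(A ∪ B ∪ C) = 0.40 + 0.42 + 0.44 − 0.10 − 0.12 − 0.18 + 0.02 = 0.88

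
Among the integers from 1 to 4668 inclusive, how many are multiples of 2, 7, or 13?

2821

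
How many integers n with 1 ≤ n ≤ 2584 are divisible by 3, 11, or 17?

1110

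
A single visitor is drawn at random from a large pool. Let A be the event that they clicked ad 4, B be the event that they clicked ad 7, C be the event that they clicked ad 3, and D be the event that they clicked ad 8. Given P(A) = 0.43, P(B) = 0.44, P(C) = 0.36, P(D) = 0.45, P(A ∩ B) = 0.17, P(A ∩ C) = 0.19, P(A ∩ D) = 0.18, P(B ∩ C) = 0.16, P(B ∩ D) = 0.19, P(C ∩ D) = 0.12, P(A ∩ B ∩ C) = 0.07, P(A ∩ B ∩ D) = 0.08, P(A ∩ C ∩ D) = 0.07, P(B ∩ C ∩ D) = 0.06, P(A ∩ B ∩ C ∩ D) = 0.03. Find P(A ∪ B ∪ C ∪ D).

0.92

P(A ∪ B ∪ C ∪ D) = 0.43 + 0.44 + 0.36 + 0.45 − 0.17 − 0.19 − 0.18 − 0.16 − 0.19 − 0.12 + 0.07 + 0.08 + 0.07 + 0.06 − 0.03 = 0.92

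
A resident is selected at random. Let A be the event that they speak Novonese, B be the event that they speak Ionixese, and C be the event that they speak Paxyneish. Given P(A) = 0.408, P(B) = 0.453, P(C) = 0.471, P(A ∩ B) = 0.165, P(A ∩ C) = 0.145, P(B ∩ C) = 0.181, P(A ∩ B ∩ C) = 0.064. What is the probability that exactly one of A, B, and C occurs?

0.542

Using the inclusion–exclusion count for exactly one event:
P(exactly one) = 0.408 + 0.453 + 0.471 − 2·0.165 − 2·0.145 − 2·0.181 + 3·0.064 = 0.542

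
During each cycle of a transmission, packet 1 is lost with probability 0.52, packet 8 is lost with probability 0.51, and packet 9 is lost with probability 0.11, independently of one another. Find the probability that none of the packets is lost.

P(none) = (1 − 0.52) × (1 − 0.51) × (1 − 0.11) = 0.48 × 0.49 × 0.89 = 0.209328

0.209328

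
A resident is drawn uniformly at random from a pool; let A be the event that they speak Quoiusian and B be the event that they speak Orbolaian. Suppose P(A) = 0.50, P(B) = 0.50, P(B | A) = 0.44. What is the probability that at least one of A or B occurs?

P(A ∩ B) = P(A)·P(B|A) = 0.50 × 0.44 = 0.22
Apply inclusion-exclusion:
P(A ∪ B) = 0.50 + 0.50 − 0.22 = 0.78

0.78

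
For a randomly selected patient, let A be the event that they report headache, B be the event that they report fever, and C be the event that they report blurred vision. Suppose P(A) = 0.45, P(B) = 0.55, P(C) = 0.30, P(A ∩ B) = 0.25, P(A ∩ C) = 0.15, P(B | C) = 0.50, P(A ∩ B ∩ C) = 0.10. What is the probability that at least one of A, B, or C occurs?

0.85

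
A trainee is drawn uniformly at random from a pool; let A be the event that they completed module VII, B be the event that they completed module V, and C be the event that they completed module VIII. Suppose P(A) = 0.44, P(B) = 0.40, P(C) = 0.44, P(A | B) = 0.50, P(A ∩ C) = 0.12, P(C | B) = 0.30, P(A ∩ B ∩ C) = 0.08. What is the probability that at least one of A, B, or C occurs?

0.92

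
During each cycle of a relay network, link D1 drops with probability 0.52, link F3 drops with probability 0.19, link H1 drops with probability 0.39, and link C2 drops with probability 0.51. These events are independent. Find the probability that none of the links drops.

Independence gives P(none) = ∏(1 − pᵢ).
P(none) = (1 − 0.52) × (1 − 0.19) × (1 − 0.39) × (1 − 0.51) = 0.48 × 0.81 × 0.61 × 0.49 = 0.11621232

0.11621232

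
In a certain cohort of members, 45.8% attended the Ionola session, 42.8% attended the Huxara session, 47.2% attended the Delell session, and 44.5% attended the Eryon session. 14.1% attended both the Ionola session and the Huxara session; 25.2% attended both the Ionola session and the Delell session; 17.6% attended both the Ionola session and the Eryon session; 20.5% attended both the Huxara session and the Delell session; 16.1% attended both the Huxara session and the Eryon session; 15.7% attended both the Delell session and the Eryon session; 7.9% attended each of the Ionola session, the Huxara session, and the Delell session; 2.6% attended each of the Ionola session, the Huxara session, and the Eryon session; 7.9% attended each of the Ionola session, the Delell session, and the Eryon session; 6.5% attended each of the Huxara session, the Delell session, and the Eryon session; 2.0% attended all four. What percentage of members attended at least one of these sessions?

94.0%

P(≥1) = 45.8 + 42.8 + 47.2 + 44.5 − 14.1 − 25.2 − 17.6 − 20.5 − 16.1 − 15.7 + 7.9 + 2.6 + 7.9 + 6.5 − 2.0 = 94.0%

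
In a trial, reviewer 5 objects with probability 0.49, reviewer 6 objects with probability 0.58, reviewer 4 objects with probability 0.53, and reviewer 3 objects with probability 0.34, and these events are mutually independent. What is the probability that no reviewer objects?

Since the events are independent, P(none) is the product of the individual non-occurrence probabilities.
P(none) = (1 − 0.49) × (1 − 0.58) × (1 − 0.53) × (1 − 0.34) = 0.51 × 0.42 × 0.47 × 0.66 = 0.06644484

0.06644484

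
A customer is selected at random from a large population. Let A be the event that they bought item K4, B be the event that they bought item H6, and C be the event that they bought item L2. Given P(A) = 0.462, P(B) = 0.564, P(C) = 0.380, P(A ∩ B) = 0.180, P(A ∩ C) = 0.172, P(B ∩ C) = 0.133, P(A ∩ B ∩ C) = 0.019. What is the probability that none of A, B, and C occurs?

P(A ∪ B ∪ C) = 0.462 + 0.564 + 0.380 − 0.180 − 0.172 − 0.133 + 0.019 = 0.940
P(none) = 1 − 0.940 = 0.060

0.060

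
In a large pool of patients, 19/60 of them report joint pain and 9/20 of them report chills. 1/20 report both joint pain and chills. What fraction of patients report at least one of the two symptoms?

43/60

By inclusion-exclusion,
P(at least one) = 19/60 + 9/20 − 1/20 = 43/60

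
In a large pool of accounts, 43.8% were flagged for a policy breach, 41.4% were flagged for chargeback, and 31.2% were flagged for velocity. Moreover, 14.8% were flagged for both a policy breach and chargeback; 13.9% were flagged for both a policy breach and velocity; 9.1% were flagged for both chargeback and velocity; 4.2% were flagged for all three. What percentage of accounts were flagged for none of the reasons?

17.2%

Using inclusion–exclusion:
P(≥1) = 43.8 + 41.4 + 31.2 − 14.8 − 13.9 − 9.1 + 4.2 = 82.8%
P(none) = 100% − 82.8% = 17.2%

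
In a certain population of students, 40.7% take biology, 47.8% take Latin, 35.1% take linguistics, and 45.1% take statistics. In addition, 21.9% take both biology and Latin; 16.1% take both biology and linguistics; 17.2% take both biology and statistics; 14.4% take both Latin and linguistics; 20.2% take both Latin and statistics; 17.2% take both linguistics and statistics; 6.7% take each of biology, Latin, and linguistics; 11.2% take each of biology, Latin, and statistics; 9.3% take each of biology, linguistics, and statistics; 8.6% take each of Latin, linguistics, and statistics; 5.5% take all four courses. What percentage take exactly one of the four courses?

40.1%

P(exactly one) = 40.7 + 47.8 + 35.1 + 45.1 − 2·21.9 − 2·16.1 − 2·17.2 − 2·14.4 − 2·20.2 − 2·17.2 + 3·6.7 + 3·11.2 + 3·9.3 + 3·8.6 − 4·5.5 = 40.1%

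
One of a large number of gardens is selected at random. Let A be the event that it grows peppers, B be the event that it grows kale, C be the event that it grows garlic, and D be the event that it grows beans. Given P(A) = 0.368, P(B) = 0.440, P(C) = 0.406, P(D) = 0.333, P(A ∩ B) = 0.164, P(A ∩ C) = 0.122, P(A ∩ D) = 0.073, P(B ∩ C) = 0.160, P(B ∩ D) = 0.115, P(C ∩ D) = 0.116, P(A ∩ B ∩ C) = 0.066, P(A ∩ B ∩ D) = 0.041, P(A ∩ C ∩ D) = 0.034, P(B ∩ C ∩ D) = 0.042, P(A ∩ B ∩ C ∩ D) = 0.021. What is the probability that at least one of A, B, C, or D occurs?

0.959

By inclusion-exclusion,
P(A ∪ B ∪ C ∪ D) = 0.368 + 0.440 + 0.406 + 0.333 − 0.164 − 0.122 − 0.073 − 0.160 − 0.115 − 0.116 + 0.066 + 0.041 + 0.034 + 0.042 − 0.021 = 0.959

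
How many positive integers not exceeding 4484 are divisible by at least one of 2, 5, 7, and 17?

3037

By inclusion–exclusion:
floor(4484/2) + floor(4484/5) + floor(4484/7) + floor(4484/17) − floor(4484/10) − floor(4484/14) − floor(4484/34) − floor(4484/35) − floor(4484/85) − floor(4484/119) + floor(4484/70) + floor(4484/170) + floor(4484/238) + floor(4484/595) − floor(4484/1190) = 2242 + 896 + 640 + 263 − 448 − 320 − 131 − 128 − 52 − 37 + 64 + 26 + 18 + 7 − 3 = 3037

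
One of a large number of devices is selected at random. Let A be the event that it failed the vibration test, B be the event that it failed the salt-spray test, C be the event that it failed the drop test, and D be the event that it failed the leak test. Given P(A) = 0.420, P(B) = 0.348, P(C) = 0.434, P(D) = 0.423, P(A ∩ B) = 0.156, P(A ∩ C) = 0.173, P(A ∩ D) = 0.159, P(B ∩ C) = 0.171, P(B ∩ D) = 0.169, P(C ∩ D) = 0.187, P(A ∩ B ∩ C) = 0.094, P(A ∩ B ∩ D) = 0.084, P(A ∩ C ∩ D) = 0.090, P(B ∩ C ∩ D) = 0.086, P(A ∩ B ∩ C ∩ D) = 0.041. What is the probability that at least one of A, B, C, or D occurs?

0.923

Inclusion–exclusion gives
P(A ∪ B ∪ C ∪ D) = 0.420 + 0.348 + 0.434 + 0.423 − 0.156 − 0.173 − 0.159 − 0.171 − 0.169 − 0.187 + 0.094 + 0.084 + 0.090 + 0.086 − 0.041 = 0.923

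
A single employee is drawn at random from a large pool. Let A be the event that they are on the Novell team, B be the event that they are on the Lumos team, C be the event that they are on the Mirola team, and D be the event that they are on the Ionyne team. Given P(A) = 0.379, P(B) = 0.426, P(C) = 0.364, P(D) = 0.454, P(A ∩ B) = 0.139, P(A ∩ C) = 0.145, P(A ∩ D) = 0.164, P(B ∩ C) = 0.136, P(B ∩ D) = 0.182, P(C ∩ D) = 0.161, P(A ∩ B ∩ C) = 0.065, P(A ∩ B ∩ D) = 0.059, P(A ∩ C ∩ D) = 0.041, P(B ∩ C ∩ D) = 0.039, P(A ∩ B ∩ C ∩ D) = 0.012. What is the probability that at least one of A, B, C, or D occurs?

Inclusion–exclusion gives
P(A ∪ B ∪ C ∪ D) = 0.379 + 0.426 + 0.364 + 0.454 − 0.139 − 0.145 − 0.164 − 0.136 − 0.182 − 0.161 + 0.065 + 0.059 + 0.041 + 0.039 − 0.012 = 0.888

0.888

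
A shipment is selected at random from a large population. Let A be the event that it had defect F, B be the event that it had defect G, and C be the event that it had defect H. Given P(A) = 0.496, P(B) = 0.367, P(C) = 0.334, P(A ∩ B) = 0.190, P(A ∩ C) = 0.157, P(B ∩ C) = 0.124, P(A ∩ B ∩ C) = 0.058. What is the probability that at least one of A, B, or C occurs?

0.784

By inclusion–exclusion:
P(A ∪ B ∪ C) = 0.496 + 0.367 + 0.334 − 0.190 − 0.157 − 0.124 + 0.058 = 0.784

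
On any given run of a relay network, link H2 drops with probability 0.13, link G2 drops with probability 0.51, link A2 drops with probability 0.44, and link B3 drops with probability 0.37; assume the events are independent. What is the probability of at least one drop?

Independence gives P(none) = ∏(1 − pᵢ).
P(none) = (1 − 0.13) × (1 − 0.51) × (1 − 0.44) × (1 − 0.37) = 0.87 × 0.49 × 0.56 × 0.63 = 0.15039864
P(at least one) = 1 − 0.15039864 = 0.84960136

0.84960136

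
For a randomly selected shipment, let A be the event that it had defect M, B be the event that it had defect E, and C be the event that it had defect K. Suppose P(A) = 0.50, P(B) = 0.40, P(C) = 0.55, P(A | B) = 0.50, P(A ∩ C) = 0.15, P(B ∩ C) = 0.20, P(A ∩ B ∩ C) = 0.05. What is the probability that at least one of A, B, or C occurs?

0.95

P(A ∩ B) = P(B)·P(A|B) = 0.40 × 0.50 = 0.20
P(A ∪ B ∪ C) = 0.50 + 0.40 + 0.55 − 0.20 − 0.15 − 0.20 + 0.05 = 0.95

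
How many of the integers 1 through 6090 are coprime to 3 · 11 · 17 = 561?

⌊6090/3⌋ + ⌊6090/11⌋ + ⌊6090/17⌋ − ⌊6090/33⌋ − ⌊6090/51⌋ − ⌊6090/187⌋ + ⌊6090/561⌋ = 2030 + 553 + 358 − 184 − 119 − 32 + 10 = 2616
6090 − 2616 = 3474

3474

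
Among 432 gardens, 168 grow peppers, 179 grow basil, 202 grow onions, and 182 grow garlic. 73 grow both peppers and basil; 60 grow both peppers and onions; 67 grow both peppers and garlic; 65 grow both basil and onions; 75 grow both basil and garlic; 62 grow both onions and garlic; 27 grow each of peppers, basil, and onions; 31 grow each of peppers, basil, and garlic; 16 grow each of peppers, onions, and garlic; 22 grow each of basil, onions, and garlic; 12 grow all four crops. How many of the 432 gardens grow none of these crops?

|union| = 168 + 179 + 202 + 182 − 73 − 60 − 67 − 65 − 75 − 62 + 27 + 31 + 16 + 22 − 12 = 413
None: 432 − 413 = 19

19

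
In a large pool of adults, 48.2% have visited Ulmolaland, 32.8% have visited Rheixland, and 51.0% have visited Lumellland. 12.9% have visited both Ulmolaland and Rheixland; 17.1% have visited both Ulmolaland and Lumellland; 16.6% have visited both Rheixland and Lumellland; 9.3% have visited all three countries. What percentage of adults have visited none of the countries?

5.3%

P(≥1) = 48.2 + 32.8 + 51.0 − 12.9 − 17.1 − 16.6 + 9.3 = 94.7%
P(none) = 100% − 94.7% = 5.3%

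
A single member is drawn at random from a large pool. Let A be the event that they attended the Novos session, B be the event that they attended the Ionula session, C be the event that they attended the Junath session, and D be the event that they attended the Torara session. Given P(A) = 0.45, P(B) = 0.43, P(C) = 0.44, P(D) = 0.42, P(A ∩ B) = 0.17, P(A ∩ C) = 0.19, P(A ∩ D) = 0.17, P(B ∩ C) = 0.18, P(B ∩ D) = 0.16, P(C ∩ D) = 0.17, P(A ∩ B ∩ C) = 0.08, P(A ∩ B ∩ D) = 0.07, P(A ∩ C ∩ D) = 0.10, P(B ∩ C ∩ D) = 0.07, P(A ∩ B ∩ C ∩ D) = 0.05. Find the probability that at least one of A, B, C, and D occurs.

P(A ∪ B ∪ C ∪ D) = 0.45 + 0.43 + 0.44 + 0.42 − 0.17 − 0.19 − 0.17 − 0.18 − 0.16 − 0.17 + 0.08 + 0.07 + 0.10 + 0.07 − 0.05 = 0.97

0.97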